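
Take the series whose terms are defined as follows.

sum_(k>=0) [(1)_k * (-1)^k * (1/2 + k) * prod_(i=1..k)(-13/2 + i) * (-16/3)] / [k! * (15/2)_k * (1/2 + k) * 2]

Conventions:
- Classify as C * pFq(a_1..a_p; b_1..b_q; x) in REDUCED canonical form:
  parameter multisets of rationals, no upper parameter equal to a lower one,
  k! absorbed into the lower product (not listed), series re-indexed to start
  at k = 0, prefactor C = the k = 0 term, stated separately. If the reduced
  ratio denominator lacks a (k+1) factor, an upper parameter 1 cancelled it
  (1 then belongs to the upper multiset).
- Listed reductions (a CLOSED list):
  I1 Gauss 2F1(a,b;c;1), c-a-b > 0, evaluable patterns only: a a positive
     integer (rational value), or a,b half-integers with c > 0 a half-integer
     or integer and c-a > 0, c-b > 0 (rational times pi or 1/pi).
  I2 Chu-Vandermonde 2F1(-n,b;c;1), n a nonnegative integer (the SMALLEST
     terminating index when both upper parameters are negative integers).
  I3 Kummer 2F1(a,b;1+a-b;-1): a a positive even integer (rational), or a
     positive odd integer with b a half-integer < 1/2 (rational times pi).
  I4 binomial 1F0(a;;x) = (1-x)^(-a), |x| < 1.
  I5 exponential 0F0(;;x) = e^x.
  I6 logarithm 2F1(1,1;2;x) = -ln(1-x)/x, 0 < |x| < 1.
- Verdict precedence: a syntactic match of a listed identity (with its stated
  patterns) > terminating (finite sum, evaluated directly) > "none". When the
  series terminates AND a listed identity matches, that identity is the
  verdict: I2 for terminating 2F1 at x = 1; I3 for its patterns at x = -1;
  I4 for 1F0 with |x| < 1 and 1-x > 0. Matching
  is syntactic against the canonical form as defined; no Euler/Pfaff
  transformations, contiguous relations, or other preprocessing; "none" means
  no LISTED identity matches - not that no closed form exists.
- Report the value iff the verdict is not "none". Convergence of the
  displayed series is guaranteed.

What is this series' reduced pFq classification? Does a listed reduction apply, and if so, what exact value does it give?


This is -8/3 * 2F1(-11/2, 1; 15/2; -1) in reduced canonical form. Verdict: Kummer's theorem (I3) applies (x = -1; c = 15/2 equals 1+a-b for upper {-11/2, 1}: listed pattern). Exact value: (-1001/512) * pi.

Key step: t_0 = -8/3 here, and the constant factors (C = -8/3, x = -1) combine into one prefactor.
Step ratio: r(k) = (-1) * (k-11/2) (k+1) / [(k+15/2) (k+1)] - poly over poly, x = (-1) from leading terms; C = -8/3 at k = 0.


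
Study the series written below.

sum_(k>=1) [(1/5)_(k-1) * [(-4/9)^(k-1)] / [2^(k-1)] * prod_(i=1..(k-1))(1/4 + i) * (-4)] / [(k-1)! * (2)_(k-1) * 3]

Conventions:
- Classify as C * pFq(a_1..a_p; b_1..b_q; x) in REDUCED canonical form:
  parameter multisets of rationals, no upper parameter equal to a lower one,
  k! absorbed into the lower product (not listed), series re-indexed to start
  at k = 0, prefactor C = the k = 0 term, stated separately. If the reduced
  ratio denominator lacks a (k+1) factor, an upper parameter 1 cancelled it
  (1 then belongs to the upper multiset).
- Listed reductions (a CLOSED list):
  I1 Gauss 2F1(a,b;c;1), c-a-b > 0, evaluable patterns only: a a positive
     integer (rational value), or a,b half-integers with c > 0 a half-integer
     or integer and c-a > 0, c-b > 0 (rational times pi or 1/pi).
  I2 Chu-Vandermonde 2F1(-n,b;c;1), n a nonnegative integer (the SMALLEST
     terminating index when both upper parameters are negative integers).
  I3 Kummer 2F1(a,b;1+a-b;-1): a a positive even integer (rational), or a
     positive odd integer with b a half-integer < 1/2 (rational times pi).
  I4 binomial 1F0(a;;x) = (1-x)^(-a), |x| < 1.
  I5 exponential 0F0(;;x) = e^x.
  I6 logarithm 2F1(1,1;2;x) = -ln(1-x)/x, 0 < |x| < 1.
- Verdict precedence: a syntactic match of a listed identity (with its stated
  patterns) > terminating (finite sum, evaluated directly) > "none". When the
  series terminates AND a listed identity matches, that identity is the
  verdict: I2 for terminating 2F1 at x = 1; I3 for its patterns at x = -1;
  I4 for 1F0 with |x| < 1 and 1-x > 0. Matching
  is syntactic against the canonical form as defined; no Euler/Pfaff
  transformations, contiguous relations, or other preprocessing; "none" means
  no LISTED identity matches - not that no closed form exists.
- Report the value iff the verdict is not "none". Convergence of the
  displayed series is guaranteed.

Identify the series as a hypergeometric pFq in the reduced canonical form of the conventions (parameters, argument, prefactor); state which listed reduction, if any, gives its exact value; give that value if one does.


Prefactor -4/3, argument -2/9: 2F1 with upper {1/5, 5/4} over lower {2}. Verdict: none. A 2F1 with upper {1/5, 5/4} fits none of I1-I6 at x = -2/9; the sum runs forever.

First insight: from the first term -4/3: the two k-th powers (C = -4/3, x = -2/9) combine into one argument.
Ratio: r(k) = (-2/9) * (k+1/5) (k+5/4) / [(k+2) (k+1)] - rational; roots negated = parameters, x = (-2/9), C = -4/3.


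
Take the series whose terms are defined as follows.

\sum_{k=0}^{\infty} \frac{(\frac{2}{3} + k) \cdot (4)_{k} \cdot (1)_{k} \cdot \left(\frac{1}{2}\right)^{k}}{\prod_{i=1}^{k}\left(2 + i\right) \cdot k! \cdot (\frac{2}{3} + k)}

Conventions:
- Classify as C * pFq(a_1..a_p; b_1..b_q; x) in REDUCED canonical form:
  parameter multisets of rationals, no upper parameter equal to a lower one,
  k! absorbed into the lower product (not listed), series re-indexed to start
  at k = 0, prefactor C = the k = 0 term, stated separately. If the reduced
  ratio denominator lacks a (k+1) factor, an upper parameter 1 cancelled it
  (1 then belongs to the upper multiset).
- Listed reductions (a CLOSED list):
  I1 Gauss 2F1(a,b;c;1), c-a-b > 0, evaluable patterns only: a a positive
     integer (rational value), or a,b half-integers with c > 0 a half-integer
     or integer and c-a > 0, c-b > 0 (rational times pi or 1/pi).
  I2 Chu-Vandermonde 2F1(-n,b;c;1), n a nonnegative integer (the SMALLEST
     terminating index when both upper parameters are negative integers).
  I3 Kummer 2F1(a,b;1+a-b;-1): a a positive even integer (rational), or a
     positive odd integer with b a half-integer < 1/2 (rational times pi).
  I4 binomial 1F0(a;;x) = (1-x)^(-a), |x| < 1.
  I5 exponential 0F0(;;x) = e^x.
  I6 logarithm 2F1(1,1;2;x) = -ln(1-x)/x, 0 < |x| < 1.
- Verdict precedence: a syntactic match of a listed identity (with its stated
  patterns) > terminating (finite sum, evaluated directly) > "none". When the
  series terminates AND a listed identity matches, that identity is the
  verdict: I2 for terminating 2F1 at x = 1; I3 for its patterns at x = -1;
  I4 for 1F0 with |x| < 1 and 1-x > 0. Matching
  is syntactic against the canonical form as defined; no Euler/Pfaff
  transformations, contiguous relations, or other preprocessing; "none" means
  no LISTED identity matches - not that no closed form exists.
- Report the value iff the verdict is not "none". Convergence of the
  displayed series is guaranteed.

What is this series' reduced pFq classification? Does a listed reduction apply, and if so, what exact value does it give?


With C = 1: the canonical form is 2F1(1, 4; 3; \frac{1}{2}). Verdict: none (x = \frac{1}{2}): each listed identity misses the multisets {1, 4} ; {3}.

First insight: from the first term 1: striking the common factor k + 2/3 reduces the term (prefactor 1).
Term ratio: r(k) = \frac{1}{2} * (k+1) (k+4) / [(k+3) (k+1)] - rational; roots negated = parameters, x = \frac{1}{2}, C = 1.


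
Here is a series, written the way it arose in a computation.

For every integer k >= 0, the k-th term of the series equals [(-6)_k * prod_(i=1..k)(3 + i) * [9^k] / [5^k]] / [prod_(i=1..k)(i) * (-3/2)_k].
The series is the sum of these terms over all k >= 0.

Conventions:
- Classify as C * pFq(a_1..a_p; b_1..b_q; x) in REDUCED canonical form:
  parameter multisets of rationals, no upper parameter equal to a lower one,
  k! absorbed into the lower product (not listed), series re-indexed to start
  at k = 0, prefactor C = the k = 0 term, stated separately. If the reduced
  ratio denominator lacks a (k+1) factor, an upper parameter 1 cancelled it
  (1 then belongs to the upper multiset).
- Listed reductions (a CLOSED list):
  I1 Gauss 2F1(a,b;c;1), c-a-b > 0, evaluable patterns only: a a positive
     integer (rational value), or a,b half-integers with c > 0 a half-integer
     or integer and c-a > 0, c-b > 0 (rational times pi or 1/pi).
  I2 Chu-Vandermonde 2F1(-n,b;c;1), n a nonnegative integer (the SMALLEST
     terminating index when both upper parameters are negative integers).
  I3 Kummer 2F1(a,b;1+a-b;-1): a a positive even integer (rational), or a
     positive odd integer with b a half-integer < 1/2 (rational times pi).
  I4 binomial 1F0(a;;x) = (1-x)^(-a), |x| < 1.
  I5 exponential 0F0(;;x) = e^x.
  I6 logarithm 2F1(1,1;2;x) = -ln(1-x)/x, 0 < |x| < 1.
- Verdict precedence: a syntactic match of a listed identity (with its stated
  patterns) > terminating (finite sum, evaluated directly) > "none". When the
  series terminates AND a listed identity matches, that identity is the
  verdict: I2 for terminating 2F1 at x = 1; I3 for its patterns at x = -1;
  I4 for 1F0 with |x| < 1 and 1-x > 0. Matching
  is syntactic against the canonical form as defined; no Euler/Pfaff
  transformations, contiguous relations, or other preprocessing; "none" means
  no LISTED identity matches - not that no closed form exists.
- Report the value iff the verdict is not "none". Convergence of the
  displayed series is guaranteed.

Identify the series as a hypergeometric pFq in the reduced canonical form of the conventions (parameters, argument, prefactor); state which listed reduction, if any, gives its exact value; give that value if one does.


Reduced: x = 9/5, 2F1, upper = {-6, 4}, lower = {-3/2}, C = 1. Verdict: terminating at k = 6: the factor (-6)_k kills every later term; summing the 7 survivors is exact. Sum: 1176757993/15625.

Key step: t_0 being 1, the running product (C = 1, x = 9/5) telescopes to a rising factorial.
Consecutive-term ratio: r(k) = (9/5) * (k-6) (k+4) / [(k-3/2) (k+1)] - rational in k, leading ratio (9/5); with t_0 = 1, classification follows.


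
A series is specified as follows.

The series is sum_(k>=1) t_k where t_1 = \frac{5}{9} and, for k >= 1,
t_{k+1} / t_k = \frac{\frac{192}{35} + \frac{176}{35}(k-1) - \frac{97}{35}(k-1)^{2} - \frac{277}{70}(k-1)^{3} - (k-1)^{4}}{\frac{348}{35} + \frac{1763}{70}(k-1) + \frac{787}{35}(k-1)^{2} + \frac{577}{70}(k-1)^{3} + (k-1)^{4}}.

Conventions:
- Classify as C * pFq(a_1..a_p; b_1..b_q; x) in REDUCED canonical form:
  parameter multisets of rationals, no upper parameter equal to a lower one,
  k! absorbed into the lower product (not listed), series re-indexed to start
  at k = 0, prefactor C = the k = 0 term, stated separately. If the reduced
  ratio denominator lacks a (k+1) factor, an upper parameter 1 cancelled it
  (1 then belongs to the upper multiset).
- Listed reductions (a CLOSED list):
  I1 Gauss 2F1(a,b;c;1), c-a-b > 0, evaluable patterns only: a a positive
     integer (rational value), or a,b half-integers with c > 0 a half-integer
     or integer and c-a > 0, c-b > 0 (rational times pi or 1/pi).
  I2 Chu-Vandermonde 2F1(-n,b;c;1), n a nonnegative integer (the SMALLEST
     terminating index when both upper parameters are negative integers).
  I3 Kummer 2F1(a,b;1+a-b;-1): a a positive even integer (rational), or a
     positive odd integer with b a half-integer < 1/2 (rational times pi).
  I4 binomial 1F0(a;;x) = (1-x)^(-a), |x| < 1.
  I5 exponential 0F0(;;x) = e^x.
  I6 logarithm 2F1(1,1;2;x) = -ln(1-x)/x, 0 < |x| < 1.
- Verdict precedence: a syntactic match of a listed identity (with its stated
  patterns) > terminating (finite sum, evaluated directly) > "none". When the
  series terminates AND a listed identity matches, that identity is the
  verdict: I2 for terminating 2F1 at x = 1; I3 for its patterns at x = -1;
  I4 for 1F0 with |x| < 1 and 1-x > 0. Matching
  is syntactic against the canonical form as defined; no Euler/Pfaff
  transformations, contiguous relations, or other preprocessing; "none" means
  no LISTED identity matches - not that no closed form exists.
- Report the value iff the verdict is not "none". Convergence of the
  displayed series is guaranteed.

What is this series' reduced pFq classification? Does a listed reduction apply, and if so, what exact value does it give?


At argument -1: a 2F1 with upper {-\frac{8}{7}, 2}, lower {\frac{29}{7}}, scaled by C = \frac{5}{9}. Verdict (x = -1): Kummer (I3) applies (x = -1; c = \frac{29}{7} equals 1+a-b for upper {-\frac{8}{7}, 2}: listed pattern). Value: \frac{55}{63}.

The tell: t_0 = \frac{5}{9} here, and the parameter 8/5 appears in both the upper and lower lists and cancels (alongside the other common factor).
Term ratio: r(k) = -1 * (k-\frac{8}{7}) (k+2) / [(k+\frac{29}{7}) (k+1)] - poly over poly, x = -1 from leading terms; C = \frac{5}{9} at k = 0.


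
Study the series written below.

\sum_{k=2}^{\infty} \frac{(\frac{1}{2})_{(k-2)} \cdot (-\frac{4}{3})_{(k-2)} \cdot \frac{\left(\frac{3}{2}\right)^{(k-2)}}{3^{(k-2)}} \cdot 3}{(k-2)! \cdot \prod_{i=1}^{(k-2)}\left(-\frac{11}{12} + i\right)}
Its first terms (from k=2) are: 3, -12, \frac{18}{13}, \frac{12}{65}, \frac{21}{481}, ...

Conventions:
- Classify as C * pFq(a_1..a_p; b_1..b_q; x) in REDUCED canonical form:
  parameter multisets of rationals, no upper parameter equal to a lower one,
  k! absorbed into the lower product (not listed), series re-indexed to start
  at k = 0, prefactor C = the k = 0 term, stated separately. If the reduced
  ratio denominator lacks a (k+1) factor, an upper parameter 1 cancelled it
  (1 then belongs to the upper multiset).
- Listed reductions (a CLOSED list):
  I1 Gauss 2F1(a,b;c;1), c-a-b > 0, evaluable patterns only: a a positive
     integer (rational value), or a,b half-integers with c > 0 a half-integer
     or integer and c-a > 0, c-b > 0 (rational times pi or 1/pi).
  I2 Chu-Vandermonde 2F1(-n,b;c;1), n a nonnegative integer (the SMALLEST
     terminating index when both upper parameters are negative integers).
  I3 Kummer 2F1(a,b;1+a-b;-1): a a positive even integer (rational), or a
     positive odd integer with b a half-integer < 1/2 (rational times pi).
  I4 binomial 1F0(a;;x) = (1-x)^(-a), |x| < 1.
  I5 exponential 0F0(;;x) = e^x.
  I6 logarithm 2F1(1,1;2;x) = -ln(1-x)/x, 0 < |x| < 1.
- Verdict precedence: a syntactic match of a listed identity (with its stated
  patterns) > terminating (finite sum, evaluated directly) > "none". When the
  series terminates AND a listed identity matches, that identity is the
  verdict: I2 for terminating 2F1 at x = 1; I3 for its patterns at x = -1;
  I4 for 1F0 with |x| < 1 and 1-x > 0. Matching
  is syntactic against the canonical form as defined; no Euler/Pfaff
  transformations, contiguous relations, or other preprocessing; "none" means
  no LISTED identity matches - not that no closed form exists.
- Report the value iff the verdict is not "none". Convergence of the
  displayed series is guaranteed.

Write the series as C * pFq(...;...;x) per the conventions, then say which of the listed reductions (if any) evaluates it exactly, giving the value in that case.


Classification (C = 3): 2F1 with upper {-\frac{4}{3}, \frac{1}{2}}, lower {\frac{1}{12}}, argument x = \frac{1}{2}. Verdict: no listed reduction: x = \frac{1}{2} and upper {-\frac{4}{3}, \frac{1}{2}} fail every I1-I6 pattern.

The tell: with t_0 = 3, the lower running product (prefactor 3) is a rising factorial.
Term ratio: r(k) = \frac{1}{2} * (k-\frac{4}{3}) (k+\frac{1}{2}) / [(k+\frac{1}{12}) (k+1)] - rational; roots negated = parameters, x = \frac{1}{2}, C = 3.


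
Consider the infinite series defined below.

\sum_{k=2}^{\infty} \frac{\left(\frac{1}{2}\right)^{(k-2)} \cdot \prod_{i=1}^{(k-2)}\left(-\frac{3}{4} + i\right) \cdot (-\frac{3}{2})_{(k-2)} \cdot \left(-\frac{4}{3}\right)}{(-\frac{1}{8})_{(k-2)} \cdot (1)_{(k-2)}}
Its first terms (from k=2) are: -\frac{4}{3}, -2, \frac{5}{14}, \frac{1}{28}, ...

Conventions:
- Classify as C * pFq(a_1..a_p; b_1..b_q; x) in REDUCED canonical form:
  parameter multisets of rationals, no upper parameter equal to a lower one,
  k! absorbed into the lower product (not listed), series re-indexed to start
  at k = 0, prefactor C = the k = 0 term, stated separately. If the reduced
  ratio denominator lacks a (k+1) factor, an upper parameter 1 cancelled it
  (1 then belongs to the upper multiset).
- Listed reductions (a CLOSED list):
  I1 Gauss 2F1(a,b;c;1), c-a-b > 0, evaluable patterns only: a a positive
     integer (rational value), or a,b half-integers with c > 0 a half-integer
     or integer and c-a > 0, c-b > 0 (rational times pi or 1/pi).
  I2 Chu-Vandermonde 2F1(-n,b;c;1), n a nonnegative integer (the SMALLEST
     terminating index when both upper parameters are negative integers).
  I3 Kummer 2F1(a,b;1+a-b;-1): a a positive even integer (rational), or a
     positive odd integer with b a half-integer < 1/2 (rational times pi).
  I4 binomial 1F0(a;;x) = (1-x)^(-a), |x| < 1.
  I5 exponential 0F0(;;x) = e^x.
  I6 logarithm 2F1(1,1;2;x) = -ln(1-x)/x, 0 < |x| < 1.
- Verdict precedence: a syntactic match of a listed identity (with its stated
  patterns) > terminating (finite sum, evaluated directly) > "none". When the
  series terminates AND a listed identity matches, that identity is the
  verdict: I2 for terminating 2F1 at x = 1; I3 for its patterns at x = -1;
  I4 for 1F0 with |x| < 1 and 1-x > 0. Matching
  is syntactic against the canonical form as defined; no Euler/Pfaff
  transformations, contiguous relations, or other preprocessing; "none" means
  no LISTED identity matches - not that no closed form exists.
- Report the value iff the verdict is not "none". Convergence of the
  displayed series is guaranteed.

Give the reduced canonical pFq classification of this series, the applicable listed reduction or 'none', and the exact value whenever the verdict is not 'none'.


The series (x = \frac{1}{2}) is 2F1: upper {-\frac{3}{2}, \frac{1}{4}}, lower {-\frac{1}{8}}, prefactor -\frac{4}{3}. Verdict: none - this 2F1 at x = \frac{1}{2} matches no listed pattern, and upper {-\frac{3}{2}, \frac{1}{4}} holds no stopper.

The tell: from the first term -\frac{4}{3}: (1)_k (C = -4/3, x = 1/2) is k! itself.
Ratio: r(k) = \frac{1}{2} * (k-\frac{3}{2}) (k+\frac{1}{4}) / [(k-\frac{1}{8}) (k+1)] - rational in k, leading ratio \frac{1}{2}; with t_0 = -\frac{4}{3}, classification follows.


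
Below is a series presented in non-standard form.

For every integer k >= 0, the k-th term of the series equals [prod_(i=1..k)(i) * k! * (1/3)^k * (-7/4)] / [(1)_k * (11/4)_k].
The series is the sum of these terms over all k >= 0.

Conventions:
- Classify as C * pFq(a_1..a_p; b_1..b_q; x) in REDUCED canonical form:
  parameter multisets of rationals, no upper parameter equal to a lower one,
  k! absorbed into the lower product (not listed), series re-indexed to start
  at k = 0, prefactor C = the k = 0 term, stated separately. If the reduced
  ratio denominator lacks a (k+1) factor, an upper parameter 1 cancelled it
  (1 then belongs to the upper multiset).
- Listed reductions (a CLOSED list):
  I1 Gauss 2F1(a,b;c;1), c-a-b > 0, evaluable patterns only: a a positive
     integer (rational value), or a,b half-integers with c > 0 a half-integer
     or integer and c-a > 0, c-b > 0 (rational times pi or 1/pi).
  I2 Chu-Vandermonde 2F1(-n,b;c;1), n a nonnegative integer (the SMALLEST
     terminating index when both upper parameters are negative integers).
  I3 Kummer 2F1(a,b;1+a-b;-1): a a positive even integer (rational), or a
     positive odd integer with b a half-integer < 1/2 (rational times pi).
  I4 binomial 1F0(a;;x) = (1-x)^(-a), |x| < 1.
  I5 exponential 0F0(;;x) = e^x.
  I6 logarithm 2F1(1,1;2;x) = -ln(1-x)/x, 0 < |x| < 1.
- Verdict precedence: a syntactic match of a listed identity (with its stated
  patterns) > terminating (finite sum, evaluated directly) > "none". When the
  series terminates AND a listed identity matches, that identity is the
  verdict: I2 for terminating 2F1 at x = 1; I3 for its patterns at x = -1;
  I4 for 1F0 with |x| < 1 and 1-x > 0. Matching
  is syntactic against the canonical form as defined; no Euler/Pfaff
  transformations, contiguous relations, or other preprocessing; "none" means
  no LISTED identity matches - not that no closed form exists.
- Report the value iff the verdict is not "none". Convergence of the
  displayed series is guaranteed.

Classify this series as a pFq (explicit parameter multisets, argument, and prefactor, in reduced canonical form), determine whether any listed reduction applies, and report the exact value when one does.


Key observation: t_0 = -7/4 here, and (1)_k (C = -7/4, x = 1/3) is k! itself.
Adjacent-term ratio: r(k) = (1/3) * (k+1) (k+1) / [(k+11/4) (k+1)] - poly over poly, x = (1/3) from leading terms; C = -7/4 at k = 0.

x = 1/3 here; the reduced form reads 2F1, upper {1, 1}, lower {11/4}, C = -7/4. Verdict: none. No listed pattern accepts 2F1(1, 1; 11/4; 1/3).


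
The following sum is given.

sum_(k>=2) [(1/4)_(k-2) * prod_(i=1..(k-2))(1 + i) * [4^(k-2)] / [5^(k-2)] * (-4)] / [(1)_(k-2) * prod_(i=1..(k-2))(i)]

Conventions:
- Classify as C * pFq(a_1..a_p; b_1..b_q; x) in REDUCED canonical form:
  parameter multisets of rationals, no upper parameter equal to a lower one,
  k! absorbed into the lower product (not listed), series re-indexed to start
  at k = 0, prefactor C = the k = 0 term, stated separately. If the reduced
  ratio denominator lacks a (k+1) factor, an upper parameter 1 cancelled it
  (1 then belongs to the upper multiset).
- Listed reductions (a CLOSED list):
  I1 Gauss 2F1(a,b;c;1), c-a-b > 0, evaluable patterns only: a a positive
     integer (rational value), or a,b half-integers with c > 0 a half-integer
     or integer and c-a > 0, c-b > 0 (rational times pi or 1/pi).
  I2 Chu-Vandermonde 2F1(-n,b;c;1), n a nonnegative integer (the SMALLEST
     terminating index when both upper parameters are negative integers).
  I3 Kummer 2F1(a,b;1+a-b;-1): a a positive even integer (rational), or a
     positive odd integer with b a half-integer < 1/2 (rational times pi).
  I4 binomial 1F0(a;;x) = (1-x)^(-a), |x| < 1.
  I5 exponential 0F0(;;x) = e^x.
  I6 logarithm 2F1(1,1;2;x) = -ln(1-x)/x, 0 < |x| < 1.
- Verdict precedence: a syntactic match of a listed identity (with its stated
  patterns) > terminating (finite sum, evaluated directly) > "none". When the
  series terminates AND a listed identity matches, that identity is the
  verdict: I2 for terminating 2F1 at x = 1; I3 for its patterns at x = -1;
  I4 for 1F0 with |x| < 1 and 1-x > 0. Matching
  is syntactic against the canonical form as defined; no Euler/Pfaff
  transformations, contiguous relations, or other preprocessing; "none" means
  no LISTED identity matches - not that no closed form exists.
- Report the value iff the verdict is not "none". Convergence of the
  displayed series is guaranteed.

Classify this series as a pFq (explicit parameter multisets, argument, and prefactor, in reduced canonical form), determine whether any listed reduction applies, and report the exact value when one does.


At argument 4/5: a 2F1 with upper {1/4, 2}, lower {1}, scaled by C = -4. Verdict: none. A 2F1 with upper {1/4, 2} fits none of I1-I6 at x = 4/5; the sum runs forever.

Structural cue: x = (4/5) and the two geometric factors (prefactor -4) combine into one argument.
Consecutive-term ratio: r(k) = (4/5) * (k+1/4) (k+2) / [(k+1) (k+1)] ; factor over Q: parameters, x = (4/5), and C = -4.


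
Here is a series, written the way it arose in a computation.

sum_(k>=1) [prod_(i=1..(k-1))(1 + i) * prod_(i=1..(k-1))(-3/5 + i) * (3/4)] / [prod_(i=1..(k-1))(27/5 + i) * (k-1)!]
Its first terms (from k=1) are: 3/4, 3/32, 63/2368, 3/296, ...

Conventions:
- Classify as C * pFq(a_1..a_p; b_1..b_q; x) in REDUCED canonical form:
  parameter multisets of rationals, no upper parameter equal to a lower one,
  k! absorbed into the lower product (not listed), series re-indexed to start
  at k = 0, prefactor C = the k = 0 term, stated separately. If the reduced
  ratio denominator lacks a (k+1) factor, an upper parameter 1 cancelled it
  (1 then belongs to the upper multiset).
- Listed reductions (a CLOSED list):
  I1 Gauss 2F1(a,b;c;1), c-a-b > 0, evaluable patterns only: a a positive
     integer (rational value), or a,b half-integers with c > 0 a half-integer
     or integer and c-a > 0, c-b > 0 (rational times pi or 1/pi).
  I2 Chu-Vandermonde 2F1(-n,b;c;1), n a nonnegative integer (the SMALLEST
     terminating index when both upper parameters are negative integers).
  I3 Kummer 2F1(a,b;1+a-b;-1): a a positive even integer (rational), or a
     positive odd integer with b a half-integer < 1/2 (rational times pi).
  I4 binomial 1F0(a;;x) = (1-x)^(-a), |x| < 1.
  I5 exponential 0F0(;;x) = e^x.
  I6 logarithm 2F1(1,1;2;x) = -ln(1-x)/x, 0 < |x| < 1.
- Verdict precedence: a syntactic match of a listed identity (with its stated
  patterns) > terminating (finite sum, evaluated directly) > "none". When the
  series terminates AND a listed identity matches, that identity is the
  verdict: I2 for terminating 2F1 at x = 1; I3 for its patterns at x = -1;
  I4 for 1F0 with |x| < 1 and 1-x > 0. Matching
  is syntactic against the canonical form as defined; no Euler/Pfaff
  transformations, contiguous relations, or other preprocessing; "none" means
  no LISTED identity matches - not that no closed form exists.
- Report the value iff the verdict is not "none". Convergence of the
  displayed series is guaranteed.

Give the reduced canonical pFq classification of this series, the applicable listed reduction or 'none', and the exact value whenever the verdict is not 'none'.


At argument 1: a 2F1 with upper {2/5, 2}, lower {32/5}, scaled by C = 3/4. Verdict: Gauss (I1, integer-parameter pattern) fires (x = 1: the Gamma ratio telescopes since c-a-b = 4 > 0 and a = 2 in Z>0). Sum: 891/1000.

The tell: t_0 = 3/4 here, and the running product (prefactor 3/4) telescopes to a rising factorial.
Consecutive-term ratio: r(k) = 1 * (k+2/5) (k+2) / [(k+32/5) (k+1)] - rational in k. x = 1; t_0 = 3/4; negate the roots.


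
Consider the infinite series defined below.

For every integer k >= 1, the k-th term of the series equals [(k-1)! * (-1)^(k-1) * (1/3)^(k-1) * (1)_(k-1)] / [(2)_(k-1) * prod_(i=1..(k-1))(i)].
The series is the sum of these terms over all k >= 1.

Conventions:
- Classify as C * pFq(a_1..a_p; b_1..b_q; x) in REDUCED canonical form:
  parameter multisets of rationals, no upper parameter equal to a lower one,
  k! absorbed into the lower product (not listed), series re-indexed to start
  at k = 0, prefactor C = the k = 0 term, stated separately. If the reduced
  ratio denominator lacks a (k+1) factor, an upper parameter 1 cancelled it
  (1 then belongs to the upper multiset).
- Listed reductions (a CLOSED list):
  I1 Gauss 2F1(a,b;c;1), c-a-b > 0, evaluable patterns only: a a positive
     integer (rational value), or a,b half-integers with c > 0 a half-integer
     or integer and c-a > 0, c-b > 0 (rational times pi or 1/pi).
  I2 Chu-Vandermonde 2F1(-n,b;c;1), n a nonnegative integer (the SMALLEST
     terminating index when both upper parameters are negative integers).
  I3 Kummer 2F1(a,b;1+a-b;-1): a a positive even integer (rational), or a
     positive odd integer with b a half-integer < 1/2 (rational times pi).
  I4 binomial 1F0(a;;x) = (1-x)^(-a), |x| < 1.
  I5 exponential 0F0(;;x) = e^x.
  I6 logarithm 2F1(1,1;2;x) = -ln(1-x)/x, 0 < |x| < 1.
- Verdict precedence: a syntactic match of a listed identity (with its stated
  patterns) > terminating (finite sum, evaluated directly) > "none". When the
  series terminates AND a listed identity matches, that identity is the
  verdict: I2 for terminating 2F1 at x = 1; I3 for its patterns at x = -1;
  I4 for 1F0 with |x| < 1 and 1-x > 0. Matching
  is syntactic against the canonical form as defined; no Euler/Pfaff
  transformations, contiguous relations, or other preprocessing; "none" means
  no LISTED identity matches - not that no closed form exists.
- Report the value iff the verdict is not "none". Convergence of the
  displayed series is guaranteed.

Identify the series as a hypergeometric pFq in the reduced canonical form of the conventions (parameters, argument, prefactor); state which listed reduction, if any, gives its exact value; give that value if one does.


The series (x = -1/3) is 2F1: upper {1, 1}, lower {2}, prefactor 1. Verdict: this is the I6 logarithm reduction (the logarithm: parameters (1,1;2), x = -1/3). Exact value: 3 * ln(4/3).

First insight: x = (-1/3) and the factorial ratio (C = 1, x = -1/3) (k+a-1)!/(a-1)! is a rising factorial (a)_k.
Step ratio: r(k) = (-1/3) * (k+1) (k+1) / [(k+2) (k+1)] ; factor over Q: parameters, x = (-1/3), and C = 1.


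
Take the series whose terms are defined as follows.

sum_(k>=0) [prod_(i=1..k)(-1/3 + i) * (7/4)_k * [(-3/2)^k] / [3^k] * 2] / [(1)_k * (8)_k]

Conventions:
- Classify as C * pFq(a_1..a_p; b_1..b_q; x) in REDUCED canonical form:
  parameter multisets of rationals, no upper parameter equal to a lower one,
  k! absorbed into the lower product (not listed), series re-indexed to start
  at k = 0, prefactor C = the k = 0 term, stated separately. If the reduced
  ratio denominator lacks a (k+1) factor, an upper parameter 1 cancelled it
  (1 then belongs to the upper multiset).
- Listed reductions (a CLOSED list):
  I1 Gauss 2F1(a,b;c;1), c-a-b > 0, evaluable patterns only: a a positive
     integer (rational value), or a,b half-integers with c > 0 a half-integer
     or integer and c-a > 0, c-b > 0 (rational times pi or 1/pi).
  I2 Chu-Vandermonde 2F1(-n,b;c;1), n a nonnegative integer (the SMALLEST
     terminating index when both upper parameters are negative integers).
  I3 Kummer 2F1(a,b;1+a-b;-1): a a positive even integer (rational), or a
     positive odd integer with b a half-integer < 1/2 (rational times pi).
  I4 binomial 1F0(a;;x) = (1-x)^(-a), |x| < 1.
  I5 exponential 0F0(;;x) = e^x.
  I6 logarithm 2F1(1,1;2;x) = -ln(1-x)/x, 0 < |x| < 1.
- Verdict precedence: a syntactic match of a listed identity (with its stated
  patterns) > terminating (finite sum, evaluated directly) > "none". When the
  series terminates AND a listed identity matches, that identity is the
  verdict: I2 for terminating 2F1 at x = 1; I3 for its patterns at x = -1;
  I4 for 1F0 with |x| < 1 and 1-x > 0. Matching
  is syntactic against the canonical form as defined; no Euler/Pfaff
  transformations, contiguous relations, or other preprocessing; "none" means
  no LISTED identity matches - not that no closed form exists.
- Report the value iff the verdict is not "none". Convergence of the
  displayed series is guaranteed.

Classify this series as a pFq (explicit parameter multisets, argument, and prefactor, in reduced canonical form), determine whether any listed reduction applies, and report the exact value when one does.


With C = 2: the canonical form is 2F1(2/3, 7/4; 8; -1/2). Verdict: none here - no I1-I6 shape fits x = -1/2 with lower {8}.

The tell: t_0 = 2 here, and the running product (C = 2) telescopes to a rising factorial.
Term ratio: r(k) = (-1/2) * (k+2/3) (k+7/4) / [(k+8) (k+1)] - poly over poly, x = (-1/2) from leading terms; C = 2 at k = 0.


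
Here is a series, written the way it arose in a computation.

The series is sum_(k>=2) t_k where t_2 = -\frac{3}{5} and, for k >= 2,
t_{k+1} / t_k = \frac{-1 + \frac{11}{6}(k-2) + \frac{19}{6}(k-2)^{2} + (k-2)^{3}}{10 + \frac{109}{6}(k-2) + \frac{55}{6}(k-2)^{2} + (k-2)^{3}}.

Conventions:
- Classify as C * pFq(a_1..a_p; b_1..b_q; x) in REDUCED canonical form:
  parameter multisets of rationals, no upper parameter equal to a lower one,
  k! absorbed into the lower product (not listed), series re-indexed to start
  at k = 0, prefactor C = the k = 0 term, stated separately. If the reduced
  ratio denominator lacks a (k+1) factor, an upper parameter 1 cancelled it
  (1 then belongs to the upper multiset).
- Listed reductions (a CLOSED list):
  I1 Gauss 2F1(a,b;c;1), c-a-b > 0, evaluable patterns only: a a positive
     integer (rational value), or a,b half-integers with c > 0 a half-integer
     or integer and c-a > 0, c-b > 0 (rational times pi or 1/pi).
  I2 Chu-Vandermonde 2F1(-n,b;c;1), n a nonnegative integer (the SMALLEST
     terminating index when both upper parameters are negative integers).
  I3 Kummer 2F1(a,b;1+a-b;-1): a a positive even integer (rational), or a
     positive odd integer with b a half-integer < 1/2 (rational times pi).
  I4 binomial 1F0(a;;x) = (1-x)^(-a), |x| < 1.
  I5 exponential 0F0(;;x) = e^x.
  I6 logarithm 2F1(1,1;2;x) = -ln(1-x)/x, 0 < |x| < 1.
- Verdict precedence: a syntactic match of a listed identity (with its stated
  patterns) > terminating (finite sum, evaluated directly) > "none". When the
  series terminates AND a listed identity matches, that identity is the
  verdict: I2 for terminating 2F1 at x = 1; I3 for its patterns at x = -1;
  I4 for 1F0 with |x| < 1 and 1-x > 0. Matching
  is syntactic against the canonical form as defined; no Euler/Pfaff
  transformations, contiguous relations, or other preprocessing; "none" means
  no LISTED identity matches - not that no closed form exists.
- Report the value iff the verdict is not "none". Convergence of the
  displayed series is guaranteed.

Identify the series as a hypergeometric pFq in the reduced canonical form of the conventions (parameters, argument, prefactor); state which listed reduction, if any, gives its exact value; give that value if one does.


Canonical form: C = -\frac{3}{5} times 2F1 with upper {-\frac{1}{3}, 2}, lower {\frac{20}{3}}, x = 1. Verdict (x = 1): Gauss's theorem (I1) applies (x = 1: the Gamma ratio telescopes since c-a-b = 5 > 0 and a = 2 in Z>0). Sum: -\frac{119}{225}.

First insight: t_0 = -\frac{3}{5} here, and roots of the ratio polynomials (prefactor -3/5) are the negated parameters.
Step ratio: r(k) = 1 * (k-\frac{1}{3}) (k+2) / [(k+\frac{20}{3}) (k+1)] - rational in k. x = 1; t_0 = -\frac{3}{5}; negate the roots.


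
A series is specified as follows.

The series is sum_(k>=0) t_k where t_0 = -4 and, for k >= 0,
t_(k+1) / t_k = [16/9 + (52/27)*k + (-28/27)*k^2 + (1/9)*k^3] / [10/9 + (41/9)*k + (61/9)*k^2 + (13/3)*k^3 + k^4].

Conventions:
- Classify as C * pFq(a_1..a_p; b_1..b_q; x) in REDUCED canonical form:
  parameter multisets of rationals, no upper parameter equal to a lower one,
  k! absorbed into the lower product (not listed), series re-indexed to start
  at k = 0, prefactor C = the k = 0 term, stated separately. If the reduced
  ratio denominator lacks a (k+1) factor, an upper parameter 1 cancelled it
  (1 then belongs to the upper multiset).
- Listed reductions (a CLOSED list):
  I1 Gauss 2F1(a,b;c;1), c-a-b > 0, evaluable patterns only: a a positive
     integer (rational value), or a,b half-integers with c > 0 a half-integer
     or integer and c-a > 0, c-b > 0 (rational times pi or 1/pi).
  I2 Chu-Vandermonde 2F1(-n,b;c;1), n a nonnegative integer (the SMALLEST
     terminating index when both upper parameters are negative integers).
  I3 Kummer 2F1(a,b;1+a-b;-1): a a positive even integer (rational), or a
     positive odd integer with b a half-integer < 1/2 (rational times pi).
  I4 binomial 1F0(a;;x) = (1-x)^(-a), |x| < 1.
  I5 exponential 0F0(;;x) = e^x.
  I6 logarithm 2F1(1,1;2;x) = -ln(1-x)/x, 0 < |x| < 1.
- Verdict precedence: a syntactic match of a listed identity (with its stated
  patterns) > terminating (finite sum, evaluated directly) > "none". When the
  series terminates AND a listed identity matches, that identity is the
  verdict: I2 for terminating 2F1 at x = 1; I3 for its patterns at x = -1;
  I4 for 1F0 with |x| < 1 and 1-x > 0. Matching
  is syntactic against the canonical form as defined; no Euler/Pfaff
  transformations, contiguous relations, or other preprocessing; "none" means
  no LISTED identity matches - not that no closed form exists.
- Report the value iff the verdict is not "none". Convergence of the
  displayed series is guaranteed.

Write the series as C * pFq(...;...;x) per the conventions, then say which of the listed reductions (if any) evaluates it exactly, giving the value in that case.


x = 1/9 here; the reduced form reads 2F2, upper {-6, -4}, lower {1, 5/3}, C = -4. Verdict: terminating - the sum ends at index 4 because -4 is a negative integer; exact evaluation follows. Sum: -52793/4620.

First insight: t_0 being -4, factor the ratio over Q (C = -4): negated roots = parameters.
Term ratio: r(k) = (1/9) * (k-6) (k-4) / [(k+1) (k+5/3) (k+1)] - rational; roots negated = parameters, x = (1/9), C = -4.


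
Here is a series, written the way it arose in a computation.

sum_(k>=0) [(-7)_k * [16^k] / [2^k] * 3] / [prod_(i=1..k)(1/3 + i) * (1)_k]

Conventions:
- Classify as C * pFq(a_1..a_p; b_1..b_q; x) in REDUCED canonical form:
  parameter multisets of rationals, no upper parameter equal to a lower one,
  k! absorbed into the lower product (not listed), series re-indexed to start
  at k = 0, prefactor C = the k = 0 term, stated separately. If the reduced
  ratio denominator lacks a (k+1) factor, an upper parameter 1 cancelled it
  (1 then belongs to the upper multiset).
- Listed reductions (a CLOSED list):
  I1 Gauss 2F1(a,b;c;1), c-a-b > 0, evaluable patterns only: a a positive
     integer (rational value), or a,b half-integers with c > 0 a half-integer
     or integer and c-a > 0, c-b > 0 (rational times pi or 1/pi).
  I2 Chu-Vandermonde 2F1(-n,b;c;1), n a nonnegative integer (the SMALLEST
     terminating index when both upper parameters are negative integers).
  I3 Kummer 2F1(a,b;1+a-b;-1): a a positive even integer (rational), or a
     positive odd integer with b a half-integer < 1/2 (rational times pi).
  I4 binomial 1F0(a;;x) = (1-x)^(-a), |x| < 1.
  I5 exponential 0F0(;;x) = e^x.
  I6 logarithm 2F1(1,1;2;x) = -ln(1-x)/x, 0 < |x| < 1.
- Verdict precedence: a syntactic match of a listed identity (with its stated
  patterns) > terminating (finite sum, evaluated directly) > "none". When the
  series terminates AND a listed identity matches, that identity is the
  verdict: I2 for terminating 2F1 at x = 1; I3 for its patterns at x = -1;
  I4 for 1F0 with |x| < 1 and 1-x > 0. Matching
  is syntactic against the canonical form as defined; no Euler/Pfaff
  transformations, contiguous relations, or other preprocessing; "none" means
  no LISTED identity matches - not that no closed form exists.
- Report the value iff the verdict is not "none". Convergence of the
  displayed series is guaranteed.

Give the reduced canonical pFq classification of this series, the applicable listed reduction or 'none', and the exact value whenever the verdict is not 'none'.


Classification (C = 3): 1F1 with upper {-7}, lower {4/3}, argument x = 8. Verdict: terminating - no listed pattern fits, but -7 in the upper list cuts the series at k = 7; direct evaluation. Exact value: 717699/95095.

The tell: from the first term 3: (1)_k (prefactor 3) is k! itself.
Consecutive-term ratio: r(k) = 8 * (k-7) / [(k+4/3) (k+1)] - poly over poly, x = 8 from leading terms; C = 3 at k = 0.


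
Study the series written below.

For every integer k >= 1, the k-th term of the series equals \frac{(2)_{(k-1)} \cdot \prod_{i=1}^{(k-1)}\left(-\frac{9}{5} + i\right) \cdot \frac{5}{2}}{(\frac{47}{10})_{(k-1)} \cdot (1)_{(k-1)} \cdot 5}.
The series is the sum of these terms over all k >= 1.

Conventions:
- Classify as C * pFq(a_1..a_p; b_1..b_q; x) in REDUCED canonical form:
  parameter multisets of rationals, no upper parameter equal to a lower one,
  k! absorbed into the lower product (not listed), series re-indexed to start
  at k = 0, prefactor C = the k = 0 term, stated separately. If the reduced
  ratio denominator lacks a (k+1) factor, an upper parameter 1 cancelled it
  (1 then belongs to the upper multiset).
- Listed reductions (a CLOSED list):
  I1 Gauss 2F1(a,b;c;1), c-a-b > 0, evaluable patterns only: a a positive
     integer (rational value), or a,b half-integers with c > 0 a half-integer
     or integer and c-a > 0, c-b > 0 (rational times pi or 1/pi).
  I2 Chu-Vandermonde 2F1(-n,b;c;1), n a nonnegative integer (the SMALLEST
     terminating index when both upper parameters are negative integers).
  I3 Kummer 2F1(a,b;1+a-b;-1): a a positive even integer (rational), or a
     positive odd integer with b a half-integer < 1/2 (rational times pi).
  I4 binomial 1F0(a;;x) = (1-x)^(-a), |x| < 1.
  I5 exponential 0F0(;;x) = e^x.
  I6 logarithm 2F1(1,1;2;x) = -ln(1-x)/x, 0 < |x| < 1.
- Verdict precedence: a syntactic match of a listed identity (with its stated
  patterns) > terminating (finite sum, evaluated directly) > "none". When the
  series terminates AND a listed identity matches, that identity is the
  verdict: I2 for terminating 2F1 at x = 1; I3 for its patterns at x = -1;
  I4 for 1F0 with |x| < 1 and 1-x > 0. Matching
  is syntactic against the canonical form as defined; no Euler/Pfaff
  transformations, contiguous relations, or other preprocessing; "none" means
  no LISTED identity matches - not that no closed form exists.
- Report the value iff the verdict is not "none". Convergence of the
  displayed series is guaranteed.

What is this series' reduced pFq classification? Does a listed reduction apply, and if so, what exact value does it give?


With C = \frac{1}{2}: the canonical form is 2F1(-\frac{4}{5}, 2; \frac{47}{10}; 1). Verdict (x = 1): the Gauss summation I1 applies (x = 1: the Gamma ratio telescopes since c-a-b = 7/2 > 0 and a = 2 in Z>0). Its exact value is \frac{111}{350}.

First insight: t_0 being \frac{1}{2}, the constant factors (prefactor 1/2) combine into one prefactor.
Ratio: r(k) = 1 * (k-\frac{4}{5}) (k+2) / [(k+\frac{47}{10}) (k+1)] ; factor over Q: parameters, x = 1, and C = \frac{1}{2}.
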